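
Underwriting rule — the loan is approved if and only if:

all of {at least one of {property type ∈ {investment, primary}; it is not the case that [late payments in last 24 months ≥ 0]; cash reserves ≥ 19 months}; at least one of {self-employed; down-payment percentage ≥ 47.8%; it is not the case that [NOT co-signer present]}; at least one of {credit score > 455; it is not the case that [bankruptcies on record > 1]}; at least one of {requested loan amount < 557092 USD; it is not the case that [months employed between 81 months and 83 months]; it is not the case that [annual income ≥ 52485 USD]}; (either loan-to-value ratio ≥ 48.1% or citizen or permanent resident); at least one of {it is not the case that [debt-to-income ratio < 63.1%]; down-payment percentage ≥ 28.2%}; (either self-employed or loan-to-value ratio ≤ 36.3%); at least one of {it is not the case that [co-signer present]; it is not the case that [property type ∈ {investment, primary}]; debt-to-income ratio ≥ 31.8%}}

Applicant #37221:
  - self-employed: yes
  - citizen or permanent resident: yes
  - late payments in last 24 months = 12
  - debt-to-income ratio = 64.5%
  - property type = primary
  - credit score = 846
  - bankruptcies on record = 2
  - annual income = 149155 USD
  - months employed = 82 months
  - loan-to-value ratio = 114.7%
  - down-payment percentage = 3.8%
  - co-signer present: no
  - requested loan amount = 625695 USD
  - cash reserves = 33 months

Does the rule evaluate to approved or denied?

Atomic conditions:
  property type ∈ {investment, primary}: primary is in the set → true
  late payments in last 24 months ≥ 0: 12 ≥ 0 is true
  cash reserves ≥ 19 months: 33 ≥ 19 is true
  self-employed: yes → true
  down-payment percentage ≥ 47.8%: 3.8 ≥ 47.8 is false
  NOT co-signer present: no → true
  credit score > 455: 846 > 455 is true
  bankruptcies on record > 1: 2 > 1 is true
  requested loan amount < 557092 USD: 625695 < 557092 is false
  months employed between 81 months and 83 months: 82 in [81, 83] is true
  annual income ≥ 52485 USD: 149155 ≥ 52485 is true
  loan-to-value ratio ≥ 48.1%: 114.7 ≥ 48.1 is true
  citizen or permanent resident: yes → true
  debt-to-income ratio < 63.1%: 64.5 < 63.1 is false
  down-payment percentage ≥ 28.2%: 3.8 ≥ 28.2 is false
  loan-to-value ratio ≤ 36.3%: 114.7 ≤ 36.3 is false
  co-signer present: no → false
  debt-to-income ratio ≥ 31.8%: 64.5 ≥ 31.8 is true
Combine:
[1.2] NOT true = false
[1] true OR false OR true = true
[2.3] NOT true = false
[2] true OR false OR false = true
[3.2] NOT true = false
[3] true OR false = true
[4.2] NOT true = false
[4.3] NOT true = false
[4] false OR false OR false = false
[5] true OR true = true
[6.1] NOT false = true
[6] true OR false = true
[7] true OR false = true
[8.1] NOT false = true
[8.2] NOT true = false
[8] true OR false OR true = true
[root] true AND true AND true AND false AND true AND true AND true AND true = false
Overall: false → denied

Denied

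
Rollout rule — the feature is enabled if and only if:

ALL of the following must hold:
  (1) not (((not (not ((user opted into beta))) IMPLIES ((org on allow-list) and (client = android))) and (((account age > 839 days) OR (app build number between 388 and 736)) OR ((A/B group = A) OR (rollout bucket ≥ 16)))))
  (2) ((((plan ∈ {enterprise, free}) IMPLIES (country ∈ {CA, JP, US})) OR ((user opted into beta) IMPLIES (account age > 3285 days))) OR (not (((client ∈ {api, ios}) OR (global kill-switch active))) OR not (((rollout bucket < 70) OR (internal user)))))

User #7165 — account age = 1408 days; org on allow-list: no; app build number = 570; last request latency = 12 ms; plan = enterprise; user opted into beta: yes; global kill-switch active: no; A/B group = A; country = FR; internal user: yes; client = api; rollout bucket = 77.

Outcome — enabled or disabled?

Disabled

Atomic conditions:
  user opted into beta: yes → true
  org on allow-list: no → false
  client = android: api == android is false
  account age > 839 days: 1408 > 839 is true
  app build number between 388 and 736: 570 in [388, 736] is true
  A/B group = A: A == A is true
  rollout bucket ≥ 16: 77 ≥ 16 is true
  plan ∈ {enterprise, free}: enterprise is in the set → true
  country ∈ {CA, JP, US}: FR is not in the set → false
  account age > 3285 days: 1408 > 3285 is false
  client ∈ {api, ios}: api is in the set → true
  global kill-switch active: no → false
  rollout bucket < 70: 77 < 70 is false
  internal user: yes → true
Combine:
[1.1.1.1.1] NOT true = false
[1.1.1.1] NOT false = true
[1.1.1.2] false AND false = false
[1.1.1] true → false = false
[1.1.2.1] true OR true = true
[1.1.2.2] true OR true = true
[1.1.2] true OR true = true
[1.1] false AND true = false
[1] NOT false = true
[2.1.1] true → false = false
[2.1.2] true → false = false
[2.1] false OR false = false
[2.2.1.1] true OR false = true
[2.2.1] NOT true = false
[2.2.2.1] false OR true = true
[2.2.2] NOT true = false
[2.2] false OR false = false
[2] false OR false = false
[root] true AND false = false
Overall: false → disabled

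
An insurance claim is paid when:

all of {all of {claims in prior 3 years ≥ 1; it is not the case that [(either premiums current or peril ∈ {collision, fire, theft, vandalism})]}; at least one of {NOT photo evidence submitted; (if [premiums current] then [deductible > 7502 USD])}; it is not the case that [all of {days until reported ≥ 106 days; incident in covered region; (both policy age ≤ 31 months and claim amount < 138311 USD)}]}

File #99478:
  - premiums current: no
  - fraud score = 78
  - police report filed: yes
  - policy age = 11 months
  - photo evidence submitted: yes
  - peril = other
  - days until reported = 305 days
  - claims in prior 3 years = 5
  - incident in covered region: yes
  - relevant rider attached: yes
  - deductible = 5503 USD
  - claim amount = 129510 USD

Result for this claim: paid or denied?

Atomic conditions:
  claims in prior 3 years ≥ 1: 5 ≥ 1 is true
  premiums current: no → false
  peril ∈ {collision, fire, theft, vandalism}: other is not in the set → false
  NOT photo evidence submitted: yes → false
  deductible > 7502 USD: 5503 > 7502 is false
  days until reported ≥ 106 days: 305 ≥ 106 is true
  incident in covered region: yes → true
  policy age ≤ 31 months: 11 ≤ 31 is true
  claim amount < 138311 USD: 129510 < 138311 is true
Combine:
[1.2.1] false OR false = false
[1.2] NOT false = true
[1] true AND true = true
[2.2] false → false (antecedent false ⇒ implication holds) = true
[2] false OR true = true
[3.1.3] true AND true = true
[3.1] true AND true AND true = true
[3] NOT true = false
[root] true AND true AND false = false
Overall: false → denied

Denied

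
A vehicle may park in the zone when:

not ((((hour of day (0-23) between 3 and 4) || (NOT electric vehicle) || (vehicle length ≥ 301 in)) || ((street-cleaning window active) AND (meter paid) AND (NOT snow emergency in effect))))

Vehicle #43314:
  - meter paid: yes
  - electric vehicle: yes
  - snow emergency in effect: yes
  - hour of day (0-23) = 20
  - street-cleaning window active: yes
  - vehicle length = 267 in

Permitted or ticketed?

Permitted

Atomic conditions:
  hour of day (0-23) between 3 and 4: 20 in [3, 4] is false
  NOT electric vehicle: yes → false
  vehicle length ≥ 301 in: 267 ≥ 301 is false
  street-cleaning window active: yes → true
  meter paid: yes → true
  NOT snow emergency in effect: yes → false
Combine:
[1.1] false OR false OR false = false
[1.2] true AND true AND false = false
[1] false OR false = false
[root] NOT false = true
Overall: true → permitted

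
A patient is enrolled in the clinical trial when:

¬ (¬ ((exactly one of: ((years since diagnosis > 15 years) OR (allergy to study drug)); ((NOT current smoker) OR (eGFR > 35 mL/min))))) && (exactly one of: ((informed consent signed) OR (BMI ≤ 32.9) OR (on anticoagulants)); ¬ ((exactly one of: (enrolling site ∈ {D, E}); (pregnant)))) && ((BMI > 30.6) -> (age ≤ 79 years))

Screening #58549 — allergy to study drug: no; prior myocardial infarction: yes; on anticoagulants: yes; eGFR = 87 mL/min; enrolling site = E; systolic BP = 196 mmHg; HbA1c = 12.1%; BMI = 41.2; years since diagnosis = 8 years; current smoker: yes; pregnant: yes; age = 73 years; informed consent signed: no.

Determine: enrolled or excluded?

Excluded

Atomic conditions:
  years since diagnosis > 15 years: 8 > 15 is false
  allergy to study drug: no → false
  NOT current smoker: yes → false
  eGFR > 35 mL/min: 87 > 35 is true
  informed consent signed: no → false
  BMI ≤ 32.9: 41.2 ≤ 32.9 is false
  on anticoagulants: yes → true
  enrolling site ∈ {D, E}: E is in the set → true
  pregnant: yes → true
  BMI > 30.6: 41.2 > 30.6 is true
  age ≤ 79 years: 73 ≤ 79 is true
Combine:
[1.1.1.1] false OR false = false
[1.1.1.2] false OR true = true
[1.1.1] exactly-one(false, true) = true
[1.1] NOT true = false
[1] NOT false = true
[2.1] false OR false OR true = true
[2.2.1] exactly-one(true, true) = false
[2.2] NOT false = true
[2] exactly-one(true, true) = false
[3] true → true = true
[root] true AND false AND true = false
Overall: false → excluded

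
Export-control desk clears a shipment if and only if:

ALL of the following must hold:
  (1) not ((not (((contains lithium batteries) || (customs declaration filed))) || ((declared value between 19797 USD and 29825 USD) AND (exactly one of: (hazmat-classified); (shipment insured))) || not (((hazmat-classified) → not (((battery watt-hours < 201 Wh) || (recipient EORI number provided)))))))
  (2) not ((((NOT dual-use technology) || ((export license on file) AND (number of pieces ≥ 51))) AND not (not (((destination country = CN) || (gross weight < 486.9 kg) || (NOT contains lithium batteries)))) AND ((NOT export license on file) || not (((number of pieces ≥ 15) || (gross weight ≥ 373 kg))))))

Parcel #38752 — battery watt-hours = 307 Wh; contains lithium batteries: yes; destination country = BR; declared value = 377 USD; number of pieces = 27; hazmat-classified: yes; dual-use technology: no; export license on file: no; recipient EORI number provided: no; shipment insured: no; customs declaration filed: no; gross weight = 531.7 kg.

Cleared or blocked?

Atomic conditions:
  contains lithium batteries: yes → true
  customs declaration filed: no → false
  declared value between 19797 USD and 29825 USD: 377 in [19797, 29825] is false
  hazmat-classified: yes → true
  shipment insured: no → false
  battery watt-hours < 201 Wh: 307 < 201 is false
  recipient EORI number provided: no → false
  NOT dual-use technology: no → true
  export license on file: no → false
  number of pieces ≥ 51: 27 ≥ 51 is false
  destination country = CN: BR == CN is false
  gross weight < 486.9 kg: 531.7 < 486.9 is false
  NOT contains lithium batteries: yes → false
  NOT export license on file: no → true
  number of pieces ≥ 15: 27 ≥ 15 is true
  gross weight ≥ 373 kg: 531.7 ≥ 373 is true
Combine:
[1.1.1.1] true OR false = true
[1.1.1] NOT true = false
[1.1.2.2] exactly-one(true, false) = true
[1.1.2] false AND true = false
[1.1.3.1.2.1] false OR false = false
[1.1.3.1.2] NOT false = true
[1.1.3.1] true → true = true
[1.1.3] NOT true = false
[1.1] false OR false OR false = false
[1] NOT false = true
[2.1.1.2] false AND false = false
[2.1.1] true OR false = true
[2.1.2.1.1] false OR false OR false = false
[2.1.2.1] NOT false = true
[2.1.2] NOT true = false
[2.1.3.2.1] true OR true = true
[2.1.3.2] NOT true = false
[2.1.3] true OR false = true
[2.1] true AND false AND true = false
[2] NOT false = true
[root] true AND true = true
Overall: true → cleared

Cleared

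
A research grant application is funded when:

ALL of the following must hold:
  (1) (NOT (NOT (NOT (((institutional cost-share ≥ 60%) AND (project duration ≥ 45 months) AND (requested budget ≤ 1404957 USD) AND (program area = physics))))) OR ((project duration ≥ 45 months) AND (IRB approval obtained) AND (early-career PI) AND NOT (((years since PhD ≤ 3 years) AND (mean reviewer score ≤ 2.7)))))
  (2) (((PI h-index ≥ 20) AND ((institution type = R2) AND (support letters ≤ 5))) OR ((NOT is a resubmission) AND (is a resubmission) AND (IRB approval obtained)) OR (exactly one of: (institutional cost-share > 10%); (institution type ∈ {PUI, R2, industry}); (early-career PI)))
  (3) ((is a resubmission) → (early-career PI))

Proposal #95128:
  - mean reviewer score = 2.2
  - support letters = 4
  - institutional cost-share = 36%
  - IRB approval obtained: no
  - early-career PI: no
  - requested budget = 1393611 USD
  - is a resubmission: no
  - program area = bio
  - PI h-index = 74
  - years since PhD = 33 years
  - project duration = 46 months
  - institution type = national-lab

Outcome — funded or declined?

Funded

Atomic conditions:
  institutional cost-share ≥ 60%: 36 ≥ 60 is false
  project duration ≥ 45 months: 46 ≥ 45 is true
  requested budget ≤ 1404957 USD: 1393611 ≤ 1404957 is true
  program area = physics: bio == physics is false
  IRB approval obtained: no → false
  early-career PI: no → false
  years since PhD ≤ 3 years: 33 ≤ 3 is false
  mean reviewer score ≤ 2.7: 2.2 ≤ 2.7 is true
  PI h-index ≥ 20: 74 ≥ 20 is true
  institution type = R2: national-lab == R2 is false
  support letters ≤ 5: 4 ≤ 5 is true
  NOT is a resubmission: no → true
  is a resubmission: no → false
  institutional cost-share > 10%: 36 > 10 is true
  institution type ∈ {PUI, R2, industry}: national-lab is not in the set → false
Combine:
[1.1.1.1.1] false AND true AND true AND false = false
[1.1.1.1] NOT false = true
[1.1.1] NOT true = false
[1.1] NOT false = true
[1.2.4.1] false AND true = false
[1.2.4] NOT false = true
[1.2] true AND false AND false AND true = false
[1] true OR false = true
[2.1.2] false AND true = false
[2.1] true AND false = false
[2.2] true AND false AND false = false
[2.3] exactly-one(true, false, false) = true
[2] false OR false OR true = true
[3] false → false (antecedent false ⇒ implication holds) = true
[root] true AND true AND true = true
Overall: true → funded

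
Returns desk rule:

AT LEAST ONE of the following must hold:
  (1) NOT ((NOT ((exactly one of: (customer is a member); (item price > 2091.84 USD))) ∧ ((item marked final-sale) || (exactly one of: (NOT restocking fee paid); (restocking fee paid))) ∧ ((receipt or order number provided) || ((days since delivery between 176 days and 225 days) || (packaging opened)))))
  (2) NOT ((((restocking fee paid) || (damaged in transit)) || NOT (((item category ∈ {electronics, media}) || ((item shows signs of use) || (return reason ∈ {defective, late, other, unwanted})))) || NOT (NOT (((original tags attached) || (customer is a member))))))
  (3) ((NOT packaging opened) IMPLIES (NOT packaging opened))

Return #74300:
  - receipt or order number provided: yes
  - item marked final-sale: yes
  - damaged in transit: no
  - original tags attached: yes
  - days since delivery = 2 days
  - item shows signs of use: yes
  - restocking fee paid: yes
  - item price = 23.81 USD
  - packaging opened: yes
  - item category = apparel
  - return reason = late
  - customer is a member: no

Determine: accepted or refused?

Atomic conditions:
  customer is a member: no → false
  item price > 2091.84 USD: 23.81 > 2091.84 is false
  item marked final-sale: yes → true
  NOT restocking fee paid: yes → false
  restocking fee paid: yes → true
  receipt or order number provided: yes → true
  days since delivery between 176 days and 225 days: 2 in [176, 225] is false
  packaging opened: yes → true
  damaged in transit: no → false
  item category ∈ {electronics, media}: apparel is not in the set → false
  item shows signs of use: yes → true
  return reason ∈ {defective, late, other, unwanted}: late is in the set → true
  original tags attached: yes → true
  NOT packaging opened: yes → false
Combine:
[1.1.1.1] exactly-one(false, false) = false
[1.1.1] NOT false = true
[1.1.2.2] exactly-one(false, true) = true
[1.1.2] true OR true = true
[1.1.3.2] false OR true = true
[1.1.3] true OR true = true
[1.1] true AND true AND true = true
[1] NOT true = false
[2.1.1] true OR false = true
[2.1.2.1.2] true OR true = true
[2.1.2.1] false OR true = true
[2.1.2] NOT true = false
[2.1.3.1.1] true OR false = true
[2.1.3.1] NOT true = false
[2.1.3] NOT false = true
[2.1] true OR false OR true = true
[2] NOT true = false
[3] false → false (antecedent false ⇒ implication holds) = true
[root] false OR false OR true = true
Overall: true → accepted

Accepted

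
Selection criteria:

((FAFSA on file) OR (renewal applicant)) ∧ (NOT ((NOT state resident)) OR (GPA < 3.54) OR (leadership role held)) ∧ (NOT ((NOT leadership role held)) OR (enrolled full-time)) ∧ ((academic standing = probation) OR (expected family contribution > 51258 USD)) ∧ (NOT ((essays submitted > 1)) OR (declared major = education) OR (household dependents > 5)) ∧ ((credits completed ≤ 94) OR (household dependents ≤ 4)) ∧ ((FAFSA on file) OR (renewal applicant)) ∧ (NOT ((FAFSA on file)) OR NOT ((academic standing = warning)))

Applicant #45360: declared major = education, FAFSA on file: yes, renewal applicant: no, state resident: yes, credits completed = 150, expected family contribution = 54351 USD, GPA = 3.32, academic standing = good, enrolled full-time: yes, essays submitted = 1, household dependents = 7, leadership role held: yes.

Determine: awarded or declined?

Declined

Atomic conditions:
  FAFSA on file: yes → true
  renewal applicant: no → false
  NOT state resident: yes → false
  GPA < 3.54: 3.32 < 3.54 is true
  leadership role held: yes → true
  NOT leadership role held: yes → false
  enrolled full-time: yes → true
  academic standing = probation: good == probation is false
  expected family contribution > 51258 USD: 54351 > 51258 is true
  essays submitted > 1: 1 > 1 is false
  declared major = education: education == education is true
  household dependents > 5: 7 > 5 is true
  credits completed ≤ 94: 150 ≤ 94 is false
  household dependents ≤ 4: 7 ≤ 4 is false
  academic standing = warning: good == warning is false
Combine:
[1] true OR false = true
[2.1] NOT false = true
[2] true OR true OR true = true
[3.1] NOT false = true
[3] true OR true = true
[4] false OR true = true
[5.1] NOT false = true
[5] true OR true OR true = true
[6] false OR false = false
[7] true OR false = true
[8.1] NOT true = false
[8.2] NOT false = true
[8] false OR true = true
[root] true AND true AND true AND true AND true AND false AND true AND true = false
Overall: false → declined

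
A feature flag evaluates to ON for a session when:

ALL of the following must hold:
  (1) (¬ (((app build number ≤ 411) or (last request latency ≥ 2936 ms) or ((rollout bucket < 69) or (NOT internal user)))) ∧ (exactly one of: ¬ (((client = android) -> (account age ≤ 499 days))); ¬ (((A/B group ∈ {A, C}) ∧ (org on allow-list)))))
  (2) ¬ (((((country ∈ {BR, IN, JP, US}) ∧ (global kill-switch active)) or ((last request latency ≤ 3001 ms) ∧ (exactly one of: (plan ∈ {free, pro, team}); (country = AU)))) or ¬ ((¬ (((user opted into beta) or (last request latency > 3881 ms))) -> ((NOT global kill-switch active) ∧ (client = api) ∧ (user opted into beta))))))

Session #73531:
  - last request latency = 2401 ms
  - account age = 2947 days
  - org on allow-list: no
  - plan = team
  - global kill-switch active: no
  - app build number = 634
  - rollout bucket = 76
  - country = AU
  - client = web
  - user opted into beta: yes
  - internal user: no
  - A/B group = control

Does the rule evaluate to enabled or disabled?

Atomic conditions:
  app build number ≤ 411: 634 ≤ 411 is false
  last request latency ≥ 2936 ms: 2401 ≥ 2936 is false
  rollout bucket < 69: 76 < 69 is false
  NOT internal user: no → true
  client = android: web == android is false
  account age ≤ 499 days: 2947 ≤ 499 is false
  A/B group ∈ {A, C}: control is not in the set → false
  org on allow-list: no → false
  country ∈ {BR, IN, JP, US}: AU is not in the set → false
  global kill-switch active: no → false
  last request latency ≤ 3001 ms: 2401 ≤ 3001 is true
  plan ∈ {free, pro, team}: team is in the set → true
  country = AU: AU == AU is true
  user opted into beta: yes → true
  last request latency > 3881 ms: 2401 > 3881 is false
  NOT global kill-switch active: no → true
  client = api: web == api is false
Combine:
[1.1.1.3] false OR true = true
[1.1.1] false OR false OR true = true
[1.1] NOT true = false
[1.2.1.1] false → false (antecedent false ⇒ implication holds) = true
[1.2.1] NOT true = false
[1.2.2.1] false AND false = false
[1.2.2] NOT false = true
[1.2] exactly-one(false, true) = true
[1] false AND true = false
[2.1.1.1] false AND false = false
[2.1.1.2.2] exactly-one(true, true) = false
[2.1.1.2] true AND false = false
[2.1.1] false OR false = false
[2.1.2.1.1.1] true OR false = true
[2.1.2.1.1] NOT true = false
[2.1.2.1.2] true AND false AND true = false
[2.1.2.1] false → false (antecedent false ⇒ implication holds) = true
[2.1.2] NOT true = false
[2.1] false OR false = false
[2] NOT false = true
[root] false AND true = false
Overall: false → disabled

Disabled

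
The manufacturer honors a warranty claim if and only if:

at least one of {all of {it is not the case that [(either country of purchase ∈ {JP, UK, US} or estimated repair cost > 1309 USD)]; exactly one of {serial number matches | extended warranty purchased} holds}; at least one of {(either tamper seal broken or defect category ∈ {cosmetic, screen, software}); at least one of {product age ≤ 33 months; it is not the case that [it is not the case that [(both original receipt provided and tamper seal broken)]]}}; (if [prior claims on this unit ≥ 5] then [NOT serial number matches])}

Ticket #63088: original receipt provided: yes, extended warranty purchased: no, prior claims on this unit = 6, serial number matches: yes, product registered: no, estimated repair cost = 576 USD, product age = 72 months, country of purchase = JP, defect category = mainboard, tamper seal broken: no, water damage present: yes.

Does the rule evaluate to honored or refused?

Atomic conditions:
  country of purchase ∈ {JP, UK, US}: JP is in the set → true
  estimated repair cost > 1309 USD: 576 > 1309 is false
  serial number matches: yes → true
  extended warranty purchased: no → false
  tamper seal broken: no → false
  defect category ∈ {cosmetic, screen, software}: mainboard is not in the set → false
  product age ≤ 33 months: 72 ≤ 33 is false
  original receipt provided: yes → true
  prior claims on this unit ≥ 5: 6 ≥ 5 is true
  NOT serial number matches: yes → false
Combine:
[1.1.1] true OR false = true
[1.1] NOT true = false
[1.2] exactly-one(true, false) = true
[1] false AND true = false
[2.1] false OR false = false
[2.2.2.1.1] true AND false = false
[2.2.2.1] NOT false = true
[2.2.2] NOT true = false
[2.2] false OR false = false
[2] false OR false = false
[3] true → false = false
[root] false OR false OR false = false
Overall: false → refused

Refused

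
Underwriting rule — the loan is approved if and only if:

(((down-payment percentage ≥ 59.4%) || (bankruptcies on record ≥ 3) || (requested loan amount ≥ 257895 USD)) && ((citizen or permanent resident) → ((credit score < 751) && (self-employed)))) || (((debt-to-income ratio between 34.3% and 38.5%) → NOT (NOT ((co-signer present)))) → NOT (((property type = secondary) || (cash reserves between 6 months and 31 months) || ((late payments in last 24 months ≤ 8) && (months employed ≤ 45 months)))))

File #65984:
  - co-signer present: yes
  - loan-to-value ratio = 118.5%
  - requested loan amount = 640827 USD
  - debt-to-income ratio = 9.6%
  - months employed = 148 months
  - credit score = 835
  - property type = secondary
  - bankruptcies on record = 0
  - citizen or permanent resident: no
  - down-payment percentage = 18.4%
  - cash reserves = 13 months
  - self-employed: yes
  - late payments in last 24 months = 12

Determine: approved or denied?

Atomic conditions:
  down-payment percentage ≥ 59.4%: 18.4 ≥ 59.4 is false
  bankruptcies on record ≥ 3: 0 ≥ 3 is false
  requested loan amount ≥ 257895 USD: 640827 ≥ 257895 is true
  citizen or permanent resident: no → false
  credit score < 751: 835 < 751 is false
  self-employed: yes → true
  debt-to-income ratio between 34.3% and 38.5%: 9.6 in [34.3, 38.5] is false
  co-signer present: yes → true
  property type = secondary: secondary == secondary is true
  cash reserves between 6 months and 31 months: 13 in [6, 31] is true
  late payments in last 24 months ≤ 8: 12 ≤ 8 is false
  months employed ≤ 45 months: 148 ≤ 45 is false
Combine:
[1.1] false OR false OR true = true
[1.2.2] false AND true = false
[1.2] false → false (antecedent false ⇒ implication holds) = true
[1] true AND true = true
[2.1.2.1] NOT true = false
[2.1.2] NOT false = true
[2.1] false → true (antecedent false ⇒ implication holds) = true
[2.2.1.3] false AND false = false
[2.2.1] true OR true OR false = true
[2.2] NOT true = false
[2] true → false = false
[root] true OR false = true
Overall: true → approved

Approved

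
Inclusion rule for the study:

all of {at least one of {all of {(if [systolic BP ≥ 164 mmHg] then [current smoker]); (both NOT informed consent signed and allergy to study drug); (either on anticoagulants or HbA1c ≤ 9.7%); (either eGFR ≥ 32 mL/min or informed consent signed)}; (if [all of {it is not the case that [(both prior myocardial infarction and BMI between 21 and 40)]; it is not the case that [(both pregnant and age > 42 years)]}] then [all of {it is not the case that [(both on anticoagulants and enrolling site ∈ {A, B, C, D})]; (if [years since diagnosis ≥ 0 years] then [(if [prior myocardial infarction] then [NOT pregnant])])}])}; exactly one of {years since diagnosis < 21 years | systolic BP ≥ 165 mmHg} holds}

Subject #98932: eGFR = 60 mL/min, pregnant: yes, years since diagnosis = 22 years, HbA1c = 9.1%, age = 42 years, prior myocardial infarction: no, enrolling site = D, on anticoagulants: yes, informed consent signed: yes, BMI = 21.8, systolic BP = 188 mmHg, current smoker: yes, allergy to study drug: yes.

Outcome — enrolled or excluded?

Excluded

Atomic conditions:
  systolic BP ≥ 164 mmHg: 188 ≥ 164 is true
  current smoker: yes → true
  NOT informed consent signed: yes → false
  allergy to study drug: yes → true
  on anticoagulants: yes → true
  HbA1c ≤ 9.7%: 9.1 ≤ 9.7 is true
  eGFR ≥ 32 mL/min: 60 ≥ 32 is true
  informed consent signed: yes → true
  prior myocardial infarction: no → false
  BMI between 21 and 40: 21.8 in [21, 40] is true
  pregnant: yes → true
  age > 42 years: 42 > 42 is false
  enrolling site ∈ {A, B, C, D}: D is in the set → true
  years since diagnosis ≥ 0 years: 22 ≥ 0 is true
  NOT pregnant: yes → false
  years since diagnosis < 21 years: 22 < 21 is false
  systolic BP ≥ 165 mmHg: 188 ≥ 165 is true
Combine:
[1.1.1] true → true = true
[1.1.2] false AND true = false
[1.1.3] true OR true = true
[1.1.4] true OR true = true
[1.1] true AND false AND true AND true = false
[1.2.1.1.1] false AND true = false
[1.2.1.1] NOT false = true
[1.2.1.2.1] true AND false = false
[1.2.1.2] NOT false = true
[1.2.1] true AND true = true
[1.2.2.1.1] true AND true = true
[1.2.2.1] NOT true = false
[1.2.2.2.2] false → false (antecedent false ⇒ implication holds) = true
[1.2.2.2] true → true = true
[1.2.2] false AND true = false
[1.2] true → false = false
[1] false OR false = false
[2] exactly-one(false, true) = true
[root] false AND true = false
Overall: false → excluded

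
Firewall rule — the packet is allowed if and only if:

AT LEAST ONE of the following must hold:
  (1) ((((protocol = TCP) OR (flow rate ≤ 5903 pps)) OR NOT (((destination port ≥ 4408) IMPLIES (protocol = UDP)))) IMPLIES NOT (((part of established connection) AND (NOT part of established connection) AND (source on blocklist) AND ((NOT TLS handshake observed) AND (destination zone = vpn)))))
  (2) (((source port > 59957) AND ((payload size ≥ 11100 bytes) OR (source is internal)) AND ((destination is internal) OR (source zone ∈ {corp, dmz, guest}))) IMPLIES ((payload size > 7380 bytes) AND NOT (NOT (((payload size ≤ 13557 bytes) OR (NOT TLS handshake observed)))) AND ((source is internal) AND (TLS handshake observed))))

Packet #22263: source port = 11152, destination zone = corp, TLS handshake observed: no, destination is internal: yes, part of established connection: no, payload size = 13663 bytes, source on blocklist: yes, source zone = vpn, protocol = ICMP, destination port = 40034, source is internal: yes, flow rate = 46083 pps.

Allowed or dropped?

Allowed

Atomic conditions:
  protocol = TCP: ICMP == TCP is false
  flow rate ≤ 5903 pps: 46083 ≤ 5903 is false
  destination port ≥ 4408: 40034 ≥ 4408 is true
  protocol = UDP: ICMP == UDP is false
  part of established connection: no → false
  NOT part of established connection: no → true
  source on blocklist: yes → true
  NOT TLS handshake observed: no → true
  destination zone = vpn: corp == vpn is false
  source port > 59957: 11152 > 59957 is false
  payload size ≥ 11100 bytes: 13663 ≥ 11100 is true
  source is internal: yes → true
  destination is internal: yes → true
  source zone ∈ {corp, dmz, guest}: vpn is not in the set → false
  payload size > 7380 bytes: 13663 > 7380 is true
  payload size ≤ 13557 bytes: 13663 ≤ 13557 is false
  TLS handshake observed: no → false
Combine:
[1.1.1] false OR false = false
[1.1.2.1] true → false = false
[1.1.2] NOT false = true
[1.1] false OR true = true
[1.2.1.4] true AND false = false
[1.2.1] false AND true AND true AND false = false
[1.2] NOT false = true
[1] true → true = true
[2.1.2] true OR true = true
[2.1.3] true OR false = true
[2.1] false AND true AND true = false
[2.2.2.1.1] false OR true = true
[2.2.2.1] NOT true = false
[2.2.2] NOT false = true
[2.2.3] true AND false = false
[2.2] true AND true AND false = false
[2] false → false (antecedent false ⇒ implication holds) = true
[root] true OR true = true
Overall: true → allowed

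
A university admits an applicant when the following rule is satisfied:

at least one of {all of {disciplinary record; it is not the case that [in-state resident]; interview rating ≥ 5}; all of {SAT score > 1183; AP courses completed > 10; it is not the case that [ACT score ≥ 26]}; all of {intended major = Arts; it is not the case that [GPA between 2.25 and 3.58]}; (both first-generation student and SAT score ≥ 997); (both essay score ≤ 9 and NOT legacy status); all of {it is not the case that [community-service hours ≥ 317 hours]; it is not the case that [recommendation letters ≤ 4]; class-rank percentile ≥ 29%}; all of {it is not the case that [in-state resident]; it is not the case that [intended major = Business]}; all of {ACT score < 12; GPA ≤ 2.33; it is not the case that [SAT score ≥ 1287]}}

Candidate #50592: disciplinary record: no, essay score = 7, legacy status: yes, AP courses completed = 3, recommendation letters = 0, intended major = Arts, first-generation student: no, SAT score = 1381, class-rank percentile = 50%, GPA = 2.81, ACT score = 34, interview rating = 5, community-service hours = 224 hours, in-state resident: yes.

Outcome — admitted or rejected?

Atomic conditions:
  disciplinary record: no → false
  in-state resident: yes → true
  interview rating ≥ 5: 5 ≥ 5 is true
  SAT score > 1183: 1381 > 1183 is true
  AP courses completed > 10: 3 > 10 is false
  ACT score ≥ 26: 34 ≥ 26 is true
  intended major = Arts: Arts == Arts is true
  GPA between 2.25 and 3.58: 2.81 in [2.25, 3.58] is true
  first-generation student: no → false
  SAT score ≥ 997: 1381 ≥ 997 is true
  essay score ≤ 9: 7 ≤ 9 is true
  NOT legacy status: yes → false
  community-service hours ≥ 317 hours: 224 ≥ 317 is false
  recommendation letters ≤ 4: 0 ≤ 4 is true
  class-rank percentile ≥ 29%: 50 ≥ 29 is true
  intended major = Business: Arts == Business is false
  ACT score < 12: 34 < 12 is false
  GPA ≤ 2.33: 2.81 ≤ 2.33 is false
  SAT score ≥ 1287: 1381 ≥ 1287 is true
Combine:
[1.2] NOT true = false
[1] false AND false AND true = false
[2.3] NOT true = false
[2] true AND false AND false = false
[3.2] NOT true = false
[3] true AND false = false
[4] false AND true = false
[5] true AND false = false
[6.1] NOT false = true
[6.2] NOT true = false
[6] true AND false AND true = false
[7.1] NOT true = false
[7.2] NOT false = true
[7] false AND true = false
[8.3] NOT true = false
[8] false AND false AND false = false
[root] false OR false OR false OR false OR false OR false OR false OR false = false
Overall: false → rejected

Rejected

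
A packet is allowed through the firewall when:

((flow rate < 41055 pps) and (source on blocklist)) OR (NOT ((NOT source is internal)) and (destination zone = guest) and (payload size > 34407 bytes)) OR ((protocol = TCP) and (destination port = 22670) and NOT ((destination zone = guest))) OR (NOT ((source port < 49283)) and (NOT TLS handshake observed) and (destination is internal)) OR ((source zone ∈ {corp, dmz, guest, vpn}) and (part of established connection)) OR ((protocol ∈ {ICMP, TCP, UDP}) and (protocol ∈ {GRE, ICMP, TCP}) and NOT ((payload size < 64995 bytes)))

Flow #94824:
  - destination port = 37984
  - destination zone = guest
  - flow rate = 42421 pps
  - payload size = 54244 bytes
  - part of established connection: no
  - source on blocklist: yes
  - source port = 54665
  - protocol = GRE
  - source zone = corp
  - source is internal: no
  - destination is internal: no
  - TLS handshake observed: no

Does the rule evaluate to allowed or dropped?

Dropped

Atomic conditions:
  flow rate < 41055 pps: 42421 < 41055 is false
  source on blocklist: yes → true
  NOT source is internal: no → true
  destination zone = guest: guest == guest is true
  payload size > 34407 bytes: 54244 > 34407 is true
  protocol = TCP: GRE == TCP is false
  destination port = 22670: 37984 == 22670 is false
  source port < 49283: 54665 < 49283 is false
  NOT TLS handshake observed: no → true
  destination is internal: no → false
  source zone ∈ {corp, dmz, guest, vpn}: corp is in the set → true
  part of established connection: no → false
  protocol ∈ {ICMP, TCP, UDP}: GRE is not in the set → false
  protocol ∈ {GRE, ICMP, TCP}: GRE is in the set → true
  payload size < 64995 bytes: 54244 < 64995 is true
Combine:
[1] false AND true = false
[2.1] NOT true = false
[2] false AND true AND true = false
[3.3] NOT true = false
[3] false AND false AND false = false
[4.1] NOT false = true
[4] true AND true AND false = false
[5] true AND false = false
[6.3] NOT true = false
[6] false AND true AND false = false
[root] false OR false OR false OR false OR false OR false = false
Overall: false → dropped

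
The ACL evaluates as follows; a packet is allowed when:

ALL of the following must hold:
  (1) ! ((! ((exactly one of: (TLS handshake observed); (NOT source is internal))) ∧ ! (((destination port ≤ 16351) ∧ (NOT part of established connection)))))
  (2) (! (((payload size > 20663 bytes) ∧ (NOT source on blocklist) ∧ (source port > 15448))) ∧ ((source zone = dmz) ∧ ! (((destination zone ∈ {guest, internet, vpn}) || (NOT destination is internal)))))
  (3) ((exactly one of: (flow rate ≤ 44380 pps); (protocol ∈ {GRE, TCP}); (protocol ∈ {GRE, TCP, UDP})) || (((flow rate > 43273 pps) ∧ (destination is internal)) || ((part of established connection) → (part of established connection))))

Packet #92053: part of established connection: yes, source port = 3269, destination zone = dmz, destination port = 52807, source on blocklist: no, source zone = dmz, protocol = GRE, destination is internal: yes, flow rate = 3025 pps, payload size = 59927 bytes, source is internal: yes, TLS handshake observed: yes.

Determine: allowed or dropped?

Allowed

Atomic conditions:
  TLS handshake observed: yes → true
  NOT source is internal: yes → false
  destination port ≤ 16351: 52807 ≤ 16351 is false
  NOT part of established connection: yes → false
  payload size > 20663 bytes: 59927 > 20663 is true
  NOT source on blocklist: no → true
  source port > 15448: 3269 > 15448 is false
  source zone = dmz: dmz == dmz is true
  destination zone ∈ {guest, internet, vpn}: dmz is not in the set → false
  NOT destination is internal: yes → false
  flow rate ≤ 44380 pps: 3025 ≤ 44380 is true
  protocol ∈ {GRE, TCP}: GRE is in the set → true
  protocol ∈ {GRE, TCP, UDP}: GRE is in the set → true
  flow rate > 43273 pps: 3025 > 43273 is false
  destination is internal: yes → true
  part of established connection: yes → true
Combine:
[1.1.1.1] exactly-one(true, false) = true
[1.1.1] NOT true = false
[1.1.2.1] false AND false = false
[1.1.2] NOT false = true
[1.1] false AND true = false
[1] NOT false = true
[2.1.1] true AND true AND false = false
[2.1] NOT false = true
[2.2.2.1] false OR false = false
[2.2.2] NOT false = true
[2.2] true AND true = true
[2] true AND true = true
[3.1] exactly-one(true, true, true) = false
[3.2.1] false AND true = false
[3.2.2] true → true = true
[3.2] false OR true = true
[3] false OR true = true
[root] true AND true AND true = true
Overall: true → allowed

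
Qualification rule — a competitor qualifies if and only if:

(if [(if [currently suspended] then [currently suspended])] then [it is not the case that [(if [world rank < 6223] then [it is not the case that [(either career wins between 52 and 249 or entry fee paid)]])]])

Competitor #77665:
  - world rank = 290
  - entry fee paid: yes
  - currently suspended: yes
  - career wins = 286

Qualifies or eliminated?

Atomic conditions:
  currently suspended: yes → true
  world rank < 6223: 290 < 6223 is true
  career wins between 52 and 249: 286 in [52, 249] is false
  entry fee paid: yes → true
Combine:
[1] true → true = true
[2.1.2.1] false OR true = true
[2.1.2] NOT true = false
[2.1] true → false = false
[2] NOT false = true
[root] true → true = true
Overall: true → qualifies

Qualifies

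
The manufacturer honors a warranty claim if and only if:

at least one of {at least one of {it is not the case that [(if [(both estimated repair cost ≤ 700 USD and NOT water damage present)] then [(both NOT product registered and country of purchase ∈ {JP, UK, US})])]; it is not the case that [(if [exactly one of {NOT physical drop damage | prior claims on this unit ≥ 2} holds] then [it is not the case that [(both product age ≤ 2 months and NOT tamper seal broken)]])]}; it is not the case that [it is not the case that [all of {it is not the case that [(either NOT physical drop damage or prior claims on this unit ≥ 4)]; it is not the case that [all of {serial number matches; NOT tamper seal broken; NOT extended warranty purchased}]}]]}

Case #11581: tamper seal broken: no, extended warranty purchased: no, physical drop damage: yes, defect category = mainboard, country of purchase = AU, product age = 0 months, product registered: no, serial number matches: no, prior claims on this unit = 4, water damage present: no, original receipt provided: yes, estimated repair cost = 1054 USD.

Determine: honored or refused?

Honored

Atomic conditions:
  estimated repair cost ≤ 700 USD: 1054 ≤ 700 is false
  NOT water damage present: no → true
  NOT product registered: no → true
  country of purchase ∈ {JP, UK, US}: AU is not in the set → false
  NOT physical drop damage: yes → false
  prior claims on this unit ≥ 2: 4 ≥ 2 is true
  product age ≤ 2 months: 0 ≤ 2 is true
  NOT tamper seal broken: no → true
  prior claims on this unit ≥ 4: 4 ≥ 4 is true
  serial number matches: no → false
  NOT extended warranty purchased: no → true
Combine:
[1.1.1.1] false AND true = false
[1.1.1.2] true AND false = false
[1.1.1] false → false (antecedent false ⇒ implication holds) = true
[1.1] NOT true = false
[1.2.1.1] exactly-one(false, true) = true
[1.2.1.2.1] true AND true = true
[1.2.1.2] NOT true = false
[1.2.1] true → false = false
[1.2] NOT false = true
[1] false OR true = true
[2.1.1.1.1] false OR true = true
[2.1.1.1] NOT true = false
[2.1.1.2.1] false AND true AND true = false
[2.1.1.2] NOT false = true
[2.1.1] false AND true = false
[2.1] NOT false = true
[2] NOT true = false
[root] true OR false = true
Overall: true → honored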